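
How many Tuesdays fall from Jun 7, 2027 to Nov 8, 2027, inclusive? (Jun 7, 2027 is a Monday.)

Jun 7, 2027 is a Monday; the first Tuesday on or after it is Jun 8, 2027 (1 day later).
From Jun 8, 2027 to Nov 8, 2027: 22 + 31 + 31 + 30 + 31 + 8 = 153 days (rest of Jun, Jul, Aug, Sep, Oct, Nov).
153 ÷ 7 = 21 full weeks with remainder 6, so 21 more Tuesdays after the first → 22.

22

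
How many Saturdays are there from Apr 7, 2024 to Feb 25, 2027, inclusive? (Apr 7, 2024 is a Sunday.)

Apr 7, 2024 is a Sunday; the first Saturday on or after it is Apr 13, 2024 (6 days later).
From Apr 13, 2024 to Feb 25, 2027: 262 + 365 + 365 + 56 = 1048 days (rest of 2024, 2025, 2026, to Feb 25, 2027 in 2027).
1048 ÷ 7 = 149 full weeks with remainder 5, so 149 more Saturdays after the first → 150.

150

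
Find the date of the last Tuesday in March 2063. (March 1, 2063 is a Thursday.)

March 2063 begins on a Thursday, so the first Tuesday is March 6 (5 days later).
March 2063 has 31 days. Adding weeks: 6, 13, 20, 27 — the last one ≤ 31 is the 27th.

2063-03-27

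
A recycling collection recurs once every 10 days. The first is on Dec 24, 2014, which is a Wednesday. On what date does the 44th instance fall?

Feb 27, 2016

The 44th occurrence is 43 intervals after the first: 43 × 10 = 430 days after Dec 24, 2014.
Dec has 31 days — 7 days to the end of Dec leaves 423.
2015 has 365 days (58 left).
Jan has 31 days (27 left).
27 days into Feb → Feb 27, 2016.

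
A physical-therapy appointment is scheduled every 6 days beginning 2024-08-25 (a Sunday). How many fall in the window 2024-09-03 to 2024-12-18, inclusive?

Occurrences land 6·i days after 2024-08-25 for i = 0, 1, 2, …
2024-09-03 is 9 days after the start; 9 ÷ 6 = 1 remainder 3; since the remainder is 3, round up to i = 2. First occurrence in the window: #3 on 2024-09-06 (2×6 = 12 days in).
2024-12-18 is 115 days after the start; 115 ÷ 6 = 19 remainder 1. Last occurrence in the window: #20 on 2024-12-17.
Occurrences #3 through #20: 18 in total.

18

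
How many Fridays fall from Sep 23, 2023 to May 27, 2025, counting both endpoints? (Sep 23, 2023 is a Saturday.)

87

Sep 23, 2023 is a Saturday; the first Friday on or after it is Sep 29, 2023 (6 days later).
From Sep 29, 2023 to May 27, 2025: 93 + 366 + 147 = 606 days (rest of 2023, 2024, to May 27, 2025 in 2025).
606 ÷ 7 = 86 full weeks with remainder 4, so 86 more Fridays after the first → 87.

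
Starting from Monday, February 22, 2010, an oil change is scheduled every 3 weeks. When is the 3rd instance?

April 5, 2010

The 3rd occurrence is 2 intervals after the first: 2 × 21 = 42 days after February 22, 2010.
February has 28 days — 6 days to the end of February leaves 36.
March has 31 days (5 left).
5 days into April → April 5, 2010.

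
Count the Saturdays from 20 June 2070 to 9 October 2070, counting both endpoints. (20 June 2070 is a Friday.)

16

20 June 2070 is a Friday; the first Saturday on or after it is 21 June 2070 (1 day later).
From 21 June 2070 to 9 October 2070: 9 + 31 + 31 + 30 + 9 = 110 days (rest of June, July, August, September, October).
110 ÷ 7 = 15 full weeks with remainder 5, so 15 more Saturdays after the first → 16.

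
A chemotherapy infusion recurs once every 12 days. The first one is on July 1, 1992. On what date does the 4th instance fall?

The 4th occurrence is 3 intervals after the first: 3 × 12 = 36 days after July 1, 1992.
July has 31 days — 30 days to the end of July leaves 6.
6 days into August → August 6, 1992.

August 6, 1992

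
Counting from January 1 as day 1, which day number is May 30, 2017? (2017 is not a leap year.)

150

Days in months before May: 31 + 28 + 31 + 30 = 120.
Plus 30 days into May → day 150.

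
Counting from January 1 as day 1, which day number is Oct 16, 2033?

Days in months before Oct: 31 + 28 + 31 + 30 + 31 + 30 + 31 + 31 + 30 = 273.
Plus 16 days into Oct → day 289.

289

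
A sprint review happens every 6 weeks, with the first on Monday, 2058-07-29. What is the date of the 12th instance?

2059-11-03

The 12th occurrence is 11 intervals after the first: 11 × 42 = 462 days after 2058-07-29.
July has 31 days — 2 days to the end of July leaves 460.
From end of July to end of 2058 is 153 days (307 left).
January has 31 days (276 left).
February has 28 days (248 left).
March has 31 days (217 left).
April has 30 days (187 left).
May has 31 days (156 left).
June has 30 days (126 left).
July has 31 days (95 left).
August has 31 days (64 left).
September has 30 days (34 left).
October has 31 days (3 left).
3 days into November → 2059-11-03.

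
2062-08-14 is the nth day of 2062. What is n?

Days in months before August: 31 + 28 + 31 + 30 + 31 + 30 + 31 = 212.
Plus 14 days into August → day 226.

226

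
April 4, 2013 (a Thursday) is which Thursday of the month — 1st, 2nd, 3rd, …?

1st

Day 4 falls in week ⌈4/7⌉ of the month.
Days 1–7 hold the 1st Thursday, 8–14 the 2nd, 15–21 the 3rd, 22–28 the 4th, 29–31 the 5th.
4 is in the range for the 1st.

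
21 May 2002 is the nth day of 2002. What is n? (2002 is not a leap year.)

141

Days in months before May: 31 + 28 + 31 + 30 = 120.
Plus 21 days into May → day 141.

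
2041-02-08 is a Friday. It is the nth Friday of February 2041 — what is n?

2nd

Day 8 falls in week ⌈8/7⌉ of the month.
Days 1–7 hold the 1st Friday, 8–14 the 2nd, 15–21 the 3rd, 22–28 the 4th, 29–31 the 5th.
8 is in the range for the 2nd.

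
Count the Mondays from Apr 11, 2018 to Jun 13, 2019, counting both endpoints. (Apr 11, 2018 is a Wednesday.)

61

Apr 11, 2018 is a Wednesday; the first Monday on or after it is Apr 16, 2018 (5 days later).
From Apr 16, 2018 to Jun 13, 2019: 259 + 164 = 423 days (rest of 2018, to Jun 13, 2019 in 2019).
423 ÷ 7 = 60 full weeks with remainder 3, so 60 more Mondays after the first → 61.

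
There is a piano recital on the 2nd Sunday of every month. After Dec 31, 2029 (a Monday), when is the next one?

Jan 13, 2030

Dec 2029 starts on a Saturday; its first Sunday is the 2nd, so the 2nd Sunday is the 9th — Dec 9, 2029.
That is not after Dec 31, 2029, so look at Jan 2030.
Jan 2030 starts on a Tuesday; its first Sunday is the 6th, so the 2nd Sunday is the 13th — Jan 13, 2030.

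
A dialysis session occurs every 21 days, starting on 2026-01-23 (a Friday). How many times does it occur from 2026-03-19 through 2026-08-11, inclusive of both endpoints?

7

Occurrences land 21·i days after 2026-01-23 for i = 0, 1, 2, …
2026-03-19 is 55 days after the start; 55 ÷ 21 = 2 remainder 13; since the remainder is 13, round up to i = 3. First occurrence in the window: #4 on 2026-03-27 (3×21 = 63 days in).
2026-08-11 is 200 days after the start; 200 ÷ 21 = 9 remainder 11. Last occurrence in the window: #10 on 2026-07-31.
Occurrences #4 through #10: 7 in total.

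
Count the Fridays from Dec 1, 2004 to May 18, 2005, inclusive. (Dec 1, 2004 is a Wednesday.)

Dec 1, 2004 is a Wednesday; the first Friday on or after it is Dec 3, 2004 (2 days later).
From Dec 3, 2004 to May 18, 2005: 28 + 31 + 28 + 31 + 30 + 18 = 166 days (rest of Dec, Jan, Feb, Mar, Apr, May).
166 ÷ 7 = 23 full weeks with remainder 5, so 23 more Fridays after the first → 24.

24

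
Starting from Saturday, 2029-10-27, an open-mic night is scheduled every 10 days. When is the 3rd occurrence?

2029-11-16

The 3rd occurrence is 2 intervals after the first: 2 × 10 = 20 days after 2029-10-27.
October has 31 days — 4 days to the end of October leaves 16.
16 days into November → 2029-11-16.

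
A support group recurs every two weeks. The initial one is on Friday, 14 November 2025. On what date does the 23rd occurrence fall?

The 23rd occurrence is 22 intervals after the first: 22 × 14 = 308 days after 14 November 2025.
November has 30 days — 16 days to the end of November leaves 292.
December has 31 days (261 left).
January has 31 days (230 left).
February has 28 days (202 left).
March has 31 days (171 left).
April has 30 days (141 left).
May has 31 days (110 left).
June has 30 days (80 left).
July has 31 days (49 left).
August has 31 days (18 left).
18 days into September → 18 September 2026.

18 September 2026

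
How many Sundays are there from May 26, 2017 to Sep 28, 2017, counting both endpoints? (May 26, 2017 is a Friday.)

18

May 26, 2017 is a Friday; the first Sunday on or after it is May 28, 2017 (2 days later).
From May 28, 2017 to Sep 28, 2017: 3 + 30 + 31 + 31 + 28 = 123 days (rest of May, Jun, Jul, Aug, Sep).
123 ÷ 7 = 17 full weeks with remainder 4, so 17 more Sundays after the first → 18.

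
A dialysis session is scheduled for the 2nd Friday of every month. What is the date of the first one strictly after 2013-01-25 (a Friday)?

January 2013 starts on a Tuesday; its first Friday is the 4th, so the 2nd Friday is the 11th — 2013-01-11.
That is not after 2013-01-25, so look at February 2013.
February 2013 starts on a Friday; its first Friday is the 1st, so the 2nd Friday is the 8th — 2013-02-08.

2013-02-08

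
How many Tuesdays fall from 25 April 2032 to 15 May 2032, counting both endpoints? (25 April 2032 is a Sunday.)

25 April 2032 is a Sunday; the first Tuesday on or after it is 27 April 2032 (2 days later).
From 27 April 2032 to 15 May 2032: 3 + 15 = 18 days (rest of April, May).
18 ÷ 7 = 2 full weeks with remainder 4, so 2 more Tuesdays after the first → 3.

3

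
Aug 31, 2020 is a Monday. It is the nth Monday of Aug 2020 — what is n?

5th

Day 31 falls in week ⌈31/7⌉ of the month.
Days 1–7 hold the 1st Monday, 8–14 the 2nd, 15–21 the 3rd, 22–28 the 4th, 29–31 the 5th.
31 is in the range for the 5th.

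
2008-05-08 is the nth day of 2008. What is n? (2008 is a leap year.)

129

Days in months before May: 31 + 29 + 31 + 30 = 121.
Plus 8 days into May → day 129.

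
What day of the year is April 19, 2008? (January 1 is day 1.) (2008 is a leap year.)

110

Days in months before April: 31 + 29 + 31 = 91.
Plus 19 days into April → day 110.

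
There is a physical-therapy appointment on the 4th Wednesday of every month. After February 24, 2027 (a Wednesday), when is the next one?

March 24, 2027

February 2027 starts on a Monday; its first Wednesday is the 3rd, so the 4th Wednesday is the 24th — February 24, 2027.
That is not after February 24, 2027, so look at March 2027.
March 2027 starts on a Monday; its first Wednesday is the 3rd, so the 4th Wednesday is the 24th — March 24, 2027.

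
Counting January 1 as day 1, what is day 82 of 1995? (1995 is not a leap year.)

January has 31 days (82 − 31 = 51 remain).
February has 28 days (51 − 28 = 23 remain).
23 into March → March 23.

March 23, 1995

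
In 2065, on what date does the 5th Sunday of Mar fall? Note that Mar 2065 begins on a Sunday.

Mar 2065 begins on a Sunday, so the first Sunday is Mar 1.
The 5th Sunday is 4 weeks later: 1 + 28 = 29.

Mar 29, 2065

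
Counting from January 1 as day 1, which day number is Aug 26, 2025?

238

Days in months before Aug: 31 + 28 + 31 + 30 + 31 + 30 + 31 = 212.
Plus 26 days into Aug → day 238.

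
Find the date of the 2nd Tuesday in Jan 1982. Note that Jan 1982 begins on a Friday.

Jan 1982 begins on a Friday, so the first Tuesday is Jan 5 (4 days later).
The 2nd Tuesday is 1 weeks later: 5 + 7 = 12.

Jan 12, 1982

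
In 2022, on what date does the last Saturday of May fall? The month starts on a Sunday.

2022-05-28

May 2022 begins on a Sunday, so the first Saturday is May 7 (6 days later).
May 2022 has 31 days. Adding weeks: 7, 14, 21, 28 — the last one ≤ 31 is the 28th.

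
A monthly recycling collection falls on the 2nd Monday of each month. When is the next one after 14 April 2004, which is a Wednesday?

April 2004 starts on a Thursday; its first Monday is the 5th, so the 2nd Monday is the 12th — 12 April 2004.
That is not after 14 April 2004, so look at May 2004.
May 2004 starts on a Saturday; its first Monday is the 3rd, so the 2nd Monday is the 10th — 10 May 2004.

10 May 2004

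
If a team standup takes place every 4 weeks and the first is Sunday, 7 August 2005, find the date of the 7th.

22 January 2006

The 7th occurrence is 6 intervals after the first: 6 × 28 = 168 days after 7 August 2005.
August has 31 days — 24 days to the end of August leaves 144.
September has 30 days (114 left).
October has 31 days (83 left).
November has 30 days (53 left).
December has 31 days (22 left).
22 days into January → 22 January 2006.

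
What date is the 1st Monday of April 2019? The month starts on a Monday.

2019-04-01

April 2019 begins on a Monday, so the first Monday is April 1.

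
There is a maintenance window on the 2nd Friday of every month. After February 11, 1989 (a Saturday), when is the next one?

February 1989 starts on a Wednesday; its first Friday is the 3rd, so the 2nd Friday is the 10th — February 10, 1989.
That is not after February 11, 1989, so look at March 1989.
March 1989 starts on a Wednesday; its first Friday is the 3rd, so the 2nd Friday is the 10th — March 10, 1989.

March 10, 1989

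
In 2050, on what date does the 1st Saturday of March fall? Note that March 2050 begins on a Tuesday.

March 2050 begins on a Tuesday, so the first Saturday is March 5 (4 days later).

March 5, 2050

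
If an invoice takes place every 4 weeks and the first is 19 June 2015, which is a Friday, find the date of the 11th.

The 11th occurrence is 10 intervals after the first: 10 × 28 = 280 days after 19 June 2015.
June has 30 days — 11 days to the end of June leaves 269.
July has 31 days (238 left).
August has 31 days (207 left).
September has 30 days (177 left).
October has 31 days (146 left).
November has 30 days (116 left).
December has 31 days (85 left).
January has 31 days (54 left).
February has 29 days (25 left).
25 days into March → 25 March 2016.

25 March 2016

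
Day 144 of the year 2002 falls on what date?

January has 31 days (144 − 31 = 113 remain).
February has 28 days (113 − 28 = 85 remain).
March has 31 days (85 − 31 = 54 remain).
April has 30 days (54 − 30 = 24 remain).
24 into May → May 24.

May 24, 2002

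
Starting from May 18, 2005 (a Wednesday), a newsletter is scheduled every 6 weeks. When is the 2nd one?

The 2nd occurrence is 1 interval after the first: 1 × 42 = 42 days after May 18, 2005.
May has 31 days — 13 days to the end of May leaves 29.
29 days into Jun → Jun 29, 2005.

Jun 29, 2005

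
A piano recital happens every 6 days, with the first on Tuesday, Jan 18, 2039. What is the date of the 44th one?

Oct 3, 2039

The 44th occurrence is 43 intervals after the first: 43 × 6 = 258 days after Jan 18, 2039.
Jan has 31 days — 13 days to the end of Jan leaves 245.
Feb has 28 days (217 left).
Mar has 31 days (186 left).
Apr has 30 days (156 left).
May has 31 days (125 left).
Jun has 30 days (95 left).
Jul has 31 days (64 left).
Aug has 31 days (33 left).
Sep has 30 days (3 left).
3 days into Oct → Oct 3, 2039.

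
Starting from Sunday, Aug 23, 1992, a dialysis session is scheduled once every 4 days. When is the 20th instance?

The 20th occurrence is 19 intervals after the first: 19 × 4 = 76 days after Aug 23, 1992.
Aug has 31 days — 8 days to the end of Aug leaves 68.
Sep has 30 days (38 left).
Oct has 31 days (7 left).
7 days into Nov → Nov 7, 1992.

Nov 7, 1992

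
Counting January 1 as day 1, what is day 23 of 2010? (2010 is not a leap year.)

23 into January → January 23.

January 23, 2010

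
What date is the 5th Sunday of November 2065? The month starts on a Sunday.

November 29, 2065

November 2065 begins on a Sunday, so the first Sunday is November 1.
The 5th Sunday is 4 weeks later: 1 + 28 = 29.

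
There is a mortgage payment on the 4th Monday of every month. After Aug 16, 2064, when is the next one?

Aug 2064 starts on a Friday; its first Monday is the 4th, so the 4th Monday is the 25th — Aug 25, 2064.
Aug 25, 2064 is after Aug 16, 2064, so that is the next one.

Aug 25, 2064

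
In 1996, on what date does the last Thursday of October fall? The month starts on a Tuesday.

October 1996 begins on a Tuesday, so the first Thursday is October 3 (2 days later).
October 1996 has 31 days. Adding weeks: 3, 10, 17, 24, 31 — the last one ≤ 31 is the 31st.

October 31, 1996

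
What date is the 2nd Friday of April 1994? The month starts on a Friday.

8 April 1994

April 1994 begins on a Friday, so the first Friday is April 1.
The 2nd Friday is 1 weeks later: 1 + 7 = 8.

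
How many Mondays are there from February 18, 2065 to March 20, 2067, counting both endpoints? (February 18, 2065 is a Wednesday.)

February 18, 2065 is a Wednesday; the first Monday on or after it is February 23, 2065 (5 days later).
From February 23, 2065 to March 20, 2067: 311 + 365 + 79 = 755 days (rest of 2065, 2066, to March 20, 2067 in 2067).
755 ÷ 7 = 107 full weeks with remainder 6, so 107 more Mondays after the first → 108.

108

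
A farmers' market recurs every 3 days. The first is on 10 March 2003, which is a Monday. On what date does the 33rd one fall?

The 33rd occurrence is 32 intervals after the first: 32 × 3 = 96 days after 10 March 2003.
March has 31 days — 21 days to the end of March leaves 75.
April has 30 days (45 left).
May has 31 days (14 left).
14 days into June → 14 June 2003.

14 June 2003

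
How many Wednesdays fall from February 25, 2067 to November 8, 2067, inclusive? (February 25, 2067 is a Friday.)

36

February 25, 2067 is a Friday; the first Wednesday on or after it is March 2, 2067 (5 days later).
From March 2, 2067 to November 8, 2067: 29 + 30 + 31 + 30 + 31 + 31 + 30 + 31 + 8 = 251 days (rest of March, April, May, June, July, August, September, October, November).
251 ÷ 7 = 35 full weeks with remainder 6, so 35 more Wednesdays after the first → 36.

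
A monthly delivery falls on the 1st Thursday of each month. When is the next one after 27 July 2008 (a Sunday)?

July 2008 starts on a Tuesday, so its 1st Thursday is 3 July 2008 (2 days in).
That is not after 27 July 2008, so look at August 2008.
August 2008 starts on a Friday, so its 1st Thursday is 7 August 2008 (6 days in).

7 August 2008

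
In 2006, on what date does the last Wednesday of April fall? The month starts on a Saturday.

April 2006 begins on a Saturday, so the first Wednesday is April 5 (4 days later).
April 2006 has 30 days. Adding weeks: 5, 12, 19, 26 — the last one ≤ 30 is the 26th.

2006-04-26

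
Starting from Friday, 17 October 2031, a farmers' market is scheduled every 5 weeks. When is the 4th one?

The 4th occurrence is 3 intervals after the first: 3 × 35 = 105 days after 17 October 2031.
October has 31 days — 14 days to the end of October leaves 91.
November has 30 days (61 left).
December has 31 days (30 left).
30 days into January → 30 January 2032.

30 January 2032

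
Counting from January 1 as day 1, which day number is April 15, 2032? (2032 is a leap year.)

Days in months before April: 31 + 29 + 31 = 91.
Plus 15 days into April → day 106.

106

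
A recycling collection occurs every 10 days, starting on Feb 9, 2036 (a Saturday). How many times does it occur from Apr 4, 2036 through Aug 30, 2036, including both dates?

Occurrences land 10·i days after Feb 9, 2036 for i = 0, 1, 2, …
Apr 4, 2036 is 55 days after the start; 55 ÷ 10 = 5 remainder 5; since the remainder is 5, round up to i = 6. First occurrence in the window: #7 on Apr 9, 2036 (6×10 = 60 days in).
Aug 30, 2036 is 203 days after the start; 203 ÷ 10 = 20 remainder 3. Last occurrence in the window: #21 on Aug 27, 2036.
Occurrences #7 through #21: 15 in total.

15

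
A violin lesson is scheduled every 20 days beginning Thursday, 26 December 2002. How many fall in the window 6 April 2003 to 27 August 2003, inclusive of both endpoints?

7

Occurrences land 20·i days after 26 December 2002 for i = 0, 1, 2, …
6 April 2003 is 101 days after the start; 101 ÷ 20 = 5 remainder 1; since the remainder is 1, round up to i = 6. First occurrence in the window: #7 on 25 April 2003 (6×20 = 120 days in).
27 August 2003 is 244 days after the start; 244 ÷ 20 = 12 remainder 4. Last occurrence in the window: #13 on 23 August 2003.
Occurrences #7 through #13: 7 in total.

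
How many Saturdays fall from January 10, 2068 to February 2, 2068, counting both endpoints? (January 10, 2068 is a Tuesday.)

3

January 10, 2068 is a Tuesday; the first Saturday on or after it is January 14, 2068 (4 days later).
From January 14, 2068 to February 2, 2068: 17 + 2 = 19 days (rest of January, February).
19 ÷ 7 = 2 full weeks with remainder 5, so 2 more Saturdays after the first → 3.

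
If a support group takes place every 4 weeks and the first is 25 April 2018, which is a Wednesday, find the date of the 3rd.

20 June 2018

The 3rd occurrence is 2 intervals after the first: 2 × 28 = 56 days after 25 April 2018.
April has 30 days — 5 days to the end of April leaves 51.
May has 31 days (20 left).
20 days into June → 20 June 2018.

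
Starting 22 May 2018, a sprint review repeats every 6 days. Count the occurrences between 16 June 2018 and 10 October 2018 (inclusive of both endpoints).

19

Occurrences land 6·i days after 22 May 2018 for i = 0, 1, 2, …
16 June 2018 is 25 days after the start; 25 ÷ 6 = 4 remainder 1; since the remainder is 1, round up to i = 5. First occurrence in the window: #6 on 21 June 2018 (5×6 = 30 days in).
10 October 2018 is 141 days after the start; 141 ÷ 6 = 23 remainder 3. Last occurrence in the window: #24 on 7 October 2018.
Occurrences #6 through #24: 19 in total.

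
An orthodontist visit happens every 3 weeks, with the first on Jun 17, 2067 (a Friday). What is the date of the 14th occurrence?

The 14th occurrence is 13 intervals after the first: 13 × 21 = 273 days after Jun 17, 2067.
Jun has 30 days — 13 days to the end of Jun leaves 260.
Jul has 31 days (229 left).
Aug has 31 days (198 left).
Sep has 30 days (168 left).
Oct has 31 days (137 left).
Nov has 30 days (107 left).
Dec has 31 days (76 left).
Jan has 31 days (45 left).
Feb has 29 days (16 left).
16 days into Mar → Mar 16, 2068.

Mar 16, 2068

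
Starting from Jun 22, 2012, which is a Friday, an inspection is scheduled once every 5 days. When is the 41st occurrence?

The 41st occurrence is 40 intervals after the first: 40 × 5 = 200 days after Jun 22, 2012.
Jun has 30 days — 8 days to the end of Jun leaves 192.
Jul has 31 days (161 left).
Aug has 31 days (130 left).
Sep has 30 days (100 left).
Oct has 31 days (69 left).
Nov has 30 days (39 left).
Dec has 31 days (8 left).
8 days into Jan → Jan 8, 2013.

Jan 8, 2013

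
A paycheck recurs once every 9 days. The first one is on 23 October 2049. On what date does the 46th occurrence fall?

The 46th occurrence is 45 intervals after the first: 45 × 9 = 405 days after 23 October 2049.
October has 31 days — 8 days to the end of October leaves 397.
November has 30 days (367 left).
December has 31 days (336 left).
January has 31 days (305 left).
February has 28 days (277 left).
March has 31 days (246 left).
April has 30 days (216 left).
May has 31 days (185 left).
June has 30 days (155 left).
July has 31 days (124 left).
August has 31 days (93 left).
September has 30 days (63 left).
October has 31 days (32 left).
November has 30 days (2 left).
2 days into December → 2 December 2050.

2 December 2050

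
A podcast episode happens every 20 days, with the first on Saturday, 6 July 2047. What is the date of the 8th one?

The 8th occurrence is 7 intervals after the first: 7 × 20 = 140 days after 6 July 2047.
July has 31 days — 25 days to the end of July leaves 115.
August has 31 days (84 left).
September has 30 days (54 left).
October has 31 days (23 left).
23 days into November → 23 November 2047.

23 November 2047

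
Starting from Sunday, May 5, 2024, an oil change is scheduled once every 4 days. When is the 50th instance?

Nov 17, 2024

The 50th occurrence is 49 intervals after the first: 49 × 4 = 196 days after May 5, 2024.
May has 31 days — 26 days to the end of May leaves 170.
Jun has 30 days (140 left).
Jul has 31 days (109 left).
Aug has 31 days (78 left).
Sep has 30 days (48 left).
Oct has 31 days (17 left).
17 days into Nov → Nov 17, 2024.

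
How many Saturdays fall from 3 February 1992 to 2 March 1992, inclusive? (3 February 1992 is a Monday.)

4

3 February 1992 is a Monday; the first Saturday on or after it is 8 February 1992 (5 days later).
From 8 February 1992 to 2 March 1992: 21 + 2 = 23 days (rest of February, March).
23 ÷ 7 = 3 full weeks with remainder 2, so 3 more Saturdays after the first → 4.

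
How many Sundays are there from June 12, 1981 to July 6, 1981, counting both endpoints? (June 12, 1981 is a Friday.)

June 12, 1981 is a Friday; the first Sunday on or after it is June 14, 1981 (2 days later).
From June 14, 1981 to July 6, 1981: 16 + 6 = 22 days (rest of June, July).
22 ÷ 7 = 3 full weeks with remainder 1, so 3 more Sundays after the first → 4.

4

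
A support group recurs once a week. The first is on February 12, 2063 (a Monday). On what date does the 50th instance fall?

January 21, 2064

The 50th occurrence is 49 intervals after the first: 49 × 7 = 343 days after February 12, 2063.
February has 28 days — 16 days to the end of February leaves 327.
March has 31 days (296 left).
April has 30 days (266 left).
May has 31 days (235 left).
June has 30 days (205 left).
July has 31 days (174 left).
August has 31 days (143 left).
September has 30 days (113 left).
October has 31 days (82 left).
November has 30 days (52 left).
December has 31 days (21 left).
21 days into January → January 21, 2064.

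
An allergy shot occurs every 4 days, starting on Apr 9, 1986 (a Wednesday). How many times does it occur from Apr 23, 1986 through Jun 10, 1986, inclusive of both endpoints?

12

Occurrences land 4·i days after Apr 9, 1986 for i = 0, 1, 2, …
Apr 23, 1986 is 14 days after the start; 14 ÷ 4 = 3 remainder 2; since the remainder is 2, round up to i = 4. First occurrence in the window: #5 on Apr 25, 1986 (4×4 = 16 days in).
Jun 10, 1986 is 62 days after the start; 62 ÷ 4 = 15 remainder 2. Last occurrence in the window: #16 on Jun 8, 1986.
Occurrences #5 through #16: 12 in total.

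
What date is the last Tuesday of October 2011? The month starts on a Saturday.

October 25, 2011

October 2011 begins on a Saturday, so the first Tuesday is October 4 (3 days later).
October 2011 has 31 days. Adding weeks: 4, 11, 18, 25 — the last one ≤ 31 is the 25th.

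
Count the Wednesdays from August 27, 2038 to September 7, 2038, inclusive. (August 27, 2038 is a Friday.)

August 27, 2038 is a Friday; the first Wednesday on or after it is September 1, 2038 (5 days later).
From September 1, 2038 to September 7, 2038 is 7 − 1 = 6 days.
6 ÷ 7 = 0 full weeks with remainder 6, so 0 more Wednesdays after the first → 1.

1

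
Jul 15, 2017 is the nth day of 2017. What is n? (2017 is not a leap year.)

Days in months before Jul: 31 + 28 + 31 + 30 + 31 + 30 = 181.
Plus 15 days into Jul → day 196.

196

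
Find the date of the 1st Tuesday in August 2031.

August 2031 begins on a Friday, so the first Tuesday is August 5 (4 days later).

5 August 2031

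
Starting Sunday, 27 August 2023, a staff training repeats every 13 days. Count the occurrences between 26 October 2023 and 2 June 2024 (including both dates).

17

Occurrences land 13·i days after 27 August 2023 for i = 0, 1, 2, …
26 October 2023 is 60 days after the start; 60 ÷ 13 = 4 remainder 8; since the remainder is 8, round up to i = 5. First occurrence in the window: #6 on 31 October 2023 (5×13 = 65 days in).
2 June 2024 is 280 days after the start; 280 ÷ 13 = 21 remainder 7. Last occurrence in the window: #22 on 26 May 2024.
Occurrences #6 through #22: 17 in total.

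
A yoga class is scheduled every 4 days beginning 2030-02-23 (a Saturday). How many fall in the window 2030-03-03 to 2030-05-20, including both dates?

20

Occurrences land 4·i days after 2030-02-23 for i = 0, 1, 2, …
2030-03-03 is 8 days after the start; 8 ÷ 4 = 2 remainder 0. First occurrence in the window: #3 on 2030-03-03 (2×4 = 8 days in).
2030-05-20 is 86 days after the start; 86 ÷ 4 = 21 remainder 2. Last occurrence in the window: #22 on 2030-05-18.
Occurrences #3 through #22: 20 in total.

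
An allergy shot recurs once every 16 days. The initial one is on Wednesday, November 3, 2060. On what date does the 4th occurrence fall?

December 21, 2060

The 4th occurrence is 3 intervals after the first: 3 × 16 = 48 days after November 3, 2060.
November has 30 days — 27 days to the end of November leaves 21.
21 days into December → December 21, 2060.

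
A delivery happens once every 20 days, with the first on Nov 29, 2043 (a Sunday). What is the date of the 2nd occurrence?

Dec 19, 2043

The 2nd occurrence is 1 interval after the first: 1 × 20 = 20 days after Nov 29, 2043.
Nov has 30 days — 1 day to the end of Nov leaves 19.
19 days into Dec → Dec 19, 2043.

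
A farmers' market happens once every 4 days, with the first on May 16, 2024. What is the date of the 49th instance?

November 24, 2024

The 49th occurrence is 48 intervals after the first: 48 × 4 = 192 days after May 16, 2024.
May has 31 days — 15 days to the end of May leaves 177.
June has 30 days (147 left).
July has 31 days (116 left).
August has 31 days (85 left).
September has 30 days (55 left).
October has 31 days (24 left).
24 days into November → November 24, 2024.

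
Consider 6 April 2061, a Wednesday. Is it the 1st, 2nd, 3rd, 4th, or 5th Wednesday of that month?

1st

Day 6 falls in week ⌈6/7⌉ of the month.
Days 1–7 hold the 1st Wednesday, 8–14 the 2nd, 15–21 the 3rd, 22–28 the 4th, 29–31 the 5th.
6 is in the range for the 1st.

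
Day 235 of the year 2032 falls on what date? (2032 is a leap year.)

January has 31 days (235 − 31 = 204 remain).
February has 29 days (204 − 29 = 175 remain).
March has 31 days (175 − 31 = 144 remain).
April has 30 days (144 − 30 = 114 remain).
May has 31 days (114 − 31 = 83 remain).
June has 30 days (83 − 30 = 53 remain).
July has 31 days (53 − 31 = 22 remain).
22 into August → August 22.

22 August 2032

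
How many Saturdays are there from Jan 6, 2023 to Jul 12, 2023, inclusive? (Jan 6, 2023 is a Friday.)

Jan 6, 2023 is a Friday; the first Saturday on or after it is Jan 7, 2023 (1 day later).
From Jan 7, 2023 to Jul 12, 2023: 24 + 28 + 31 + 30 + 31 + 30 + 12 = 186 days (rest of Jan, Feb, Mar, Apr, May, Jun, Jul).
186 ÷ 7 = 26 full weeks with remainder 4, so 26 more Saturdays after the first → 27.

27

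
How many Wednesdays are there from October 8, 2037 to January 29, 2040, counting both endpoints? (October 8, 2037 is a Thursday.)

October 8, 2037 is a Thursday; the first Wednesday on or after it is October 14, 2037 (6 days later).
From October 14, 2037 to January 29, 2040: 78 + 365 + 365 + 29 = 837 days (rest of 2037, 2038, 2039, to January 29, 2040 in 2040).
837 ÷ 7 = 119 full weeks with remainder 4, so 119 more Wednesdays after the first → 120.

120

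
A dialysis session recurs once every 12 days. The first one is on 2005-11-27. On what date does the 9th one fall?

2006-03-03

The 9th occurrence is 8 intervals after the first: 8 × 12 = 96 days after 2005-11-27.
November has 30 days — 3 days to the end of November leaves 93.
December has 31 days (62 left).
January has 31 days (31 left).
February has 28 days (3 left).
3 days into March → 2006-03-03.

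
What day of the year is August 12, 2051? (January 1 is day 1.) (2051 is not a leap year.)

Days in months before August: 31 + 28 + 31 + 30 + 31 + 30 + 31 = 212.
Plus 12 days into August → day 224.

224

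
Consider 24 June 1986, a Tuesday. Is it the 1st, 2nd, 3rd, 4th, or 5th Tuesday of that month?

Day 24 falls in week ⌈24/7⌉ of the month.
Days 1–7 hold the 1st Tuesday, 8–14 the 2nd, 15–21 the 3rd, 22–28 the 4th, 29–31 the 5th.
24 is in the range for the 4th.

4th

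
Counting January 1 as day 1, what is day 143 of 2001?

January has 31 days (143 − 31 = 112 remain).
February has 28 days (112 − 28 = 84 remain).
March has 31 days (84 − 31 = 53 remain).
April has 30 days (53 − 30 = 23 remain).
23 into May → May 23.

May 23, 2001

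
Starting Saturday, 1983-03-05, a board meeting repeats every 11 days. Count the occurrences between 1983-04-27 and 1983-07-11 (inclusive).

Occurrences land 11·i days after 1983-03-05 for i = 0, 1, 2, …
1983-04-27 is 53 days after the start; 53 ÷ 11 = 4 remainder 9; since the remainder is 9, round up to i = 5. First occurrence in the window: #6 on 1983-04-29 (5×11 = 55 days in).
1983-07-11 is 128 days after the start; 128 ÷ 11 = 11 remainder 7. Last occurrence in the window: #12 on 1983-07-04.
Occurrences #6 through #12: 7 in total.

7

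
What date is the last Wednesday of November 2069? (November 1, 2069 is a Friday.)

November 2069 begins on a Friday, so the first Wednesday is November 6 (5 days later).
November 2069 has 30 days. Adding weeks: 6, 13, 20, 27 — the last one ≤ 30 is the 27th.

November 27, 2069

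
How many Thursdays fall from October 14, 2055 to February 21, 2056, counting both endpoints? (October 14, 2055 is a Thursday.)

19

October 14, 2055 is a Thursday; the first Thursday on or after it is October 14, 2055.
From October 14, 2055 to February 21, 2056: 17 + 30 + 31 + 31 + 21 = 130 days (rest of October, November, December, January, February).
130 ÷ 7 = 18 full weeks with remainder 4, so 18 more Thursdays after the first → 19.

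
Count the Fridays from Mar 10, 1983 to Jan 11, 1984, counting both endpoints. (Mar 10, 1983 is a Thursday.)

Mar 10, 1983 is a Thursday; the first Friday on or after it is Mar 11, 1983 (1 day later).
From Mar 11, 1983 to Jan 11, 1984: 20 + 30 + 31 + 30 + 31 + 31 + 30 + 31 + 30 + 31 + 11 = 306 days (rest of Mar, Apr, May, Jun, Jul, Aug, Sep, Oct, Nov, Dec, Jan).
306 ÷ 7 = 43 full weeks with remainder 5, so 43 more Fridays after the first → 44.

44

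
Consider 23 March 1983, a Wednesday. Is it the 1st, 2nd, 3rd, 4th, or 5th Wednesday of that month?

4th

Day 23 falls in week ⌈23/7⌉ of the month.
Days 1–7 hold the 1st Wednesday, 8–14 the 2nd, 15–21 the 3rd, 22–28 the 4th, 29–31 the 5th.
23 is in the range for the 4th.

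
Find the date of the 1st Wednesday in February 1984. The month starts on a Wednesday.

February 1984 begins on a Wednesday, so the first Wednesday is February 1.

February 1, 1984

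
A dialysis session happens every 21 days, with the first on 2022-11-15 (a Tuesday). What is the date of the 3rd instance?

2022-12-27

The 3rd occurrence is 2 intervals after the first: 2 × 21 = 42 days after 2022-11-15.
November has 30 days — 15 days to the end of November leaves 27.
27 days into December → 2022-12-27.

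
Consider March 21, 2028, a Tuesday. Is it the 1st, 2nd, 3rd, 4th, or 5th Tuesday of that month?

3rd

Day 21 falls in week ⌈21/7⌉ of the month.
Days 1–7 hold the 1st Tuesday, 8–14 the 2nd, 15–21 the 3rd, 22–28 the 4th, 29–31 the 5th.
21 is in the range for the 3rd.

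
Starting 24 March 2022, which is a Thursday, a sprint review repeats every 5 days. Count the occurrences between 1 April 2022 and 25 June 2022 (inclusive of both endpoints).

17

Occurrences land 5·i days after 24 March 2022 for i = 0, 1, 2, …
1 April 2022 is 8 days after the start; 8 ÷ 5 = 1 remainder 3; since the remainder is 3, round up to i = 2. First occurrence in the window: #3 on 3 April 2022 (2×5 = 10 days in).
25 June 2022 is 93 days after the start; 93 ÷ 5 = 18 remainder 3. Last occurrence in the window: #19 on 22 June 2022.
Occurrences #3 through #19: 17 in total.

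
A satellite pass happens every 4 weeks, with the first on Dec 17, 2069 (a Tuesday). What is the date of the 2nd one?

Jan 14, 2070

The 2nd occurrence is 1 interval after the first: 1 × 28 = 28 days after Dec 17, 2069.
Dec has 31 days — 14 days to the end of Dec leaves 14.
14 days into Jan → Jan 14, 2070.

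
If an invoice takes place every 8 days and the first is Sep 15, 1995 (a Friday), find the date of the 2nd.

The 2nd occurrence is 1 interval after the first: 1 × 8 = 8 days after Sep 15, 1995.
8 days later is Sep 23, 1995.

Sep 23, 1995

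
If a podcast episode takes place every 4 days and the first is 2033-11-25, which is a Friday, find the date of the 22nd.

2034-02-17

The 22nd occurrence is 21 intervals after the first: 21 × 4 = 84 days after 2033-11-25.
November has 30 days — 5 days to the end of November leaves 79.
December has 31 days (48 left).
January has 31 days (17 left).
17 days into February → 2034-02-17.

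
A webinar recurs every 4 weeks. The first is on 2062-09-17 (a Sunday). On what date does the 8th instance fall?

2063-04-01

The 8th occurrence is 7 intervals after the first: 7 × 28 = 196 days after 2062-09-17.
September has 30 days — 13 days to the end of September leaves 183.
October has 31 days (152 left).
November has 30 days (122 left).
December has 31 days (91 left).
January has 31 days (60 left).
February has 28 days (32 left).
March has 31 days (1 left).
1 day into April → 2063-04-01.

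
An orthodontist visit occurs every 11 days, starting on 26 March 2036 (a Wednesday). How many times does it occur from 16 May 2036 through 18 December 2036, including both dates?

Occurrences land 11·i days after 26 March 2036 for i = 0, 1, 2, …
16 May 2036 is 51 days after the start; 51 ÷ 11 = 4 remainder 7; since the remainder is 7, round up to i = 5. First occurrence in the window: #6 on 20 May 2036 (5×11 = 55 days in).
18 December 2036 is 267 days after the start; 267 ÷ 11 = 24 remainder 3. Last occurrence in the window: #25 on 15 December 2036.
Occurrences #6 through #25: 20 in total.

20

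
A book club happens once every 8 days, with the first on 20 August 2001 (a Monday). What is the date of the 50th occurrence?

16 September 2002

The 50th occurrence is 49 intervals after the first: 49 × 8 = 392 days after 20 August 2001.
August has 31 days — 11 days to the end of August leaves 381.
September has 30 days (351 left).
October has 31 days (320 left).
November has 30 days (290 left).
December has 31 days (259 left).
January has 31 days (228 left).
February has 28 days (200 left).
March has 31 days (169 left).
April has 30 days (139 left).
May has 31 days (108 left).
June has 30 days (78 left).
July has 31 days (47 left).
August has 31 days (16 left).
16 days into September → 16 September 2002.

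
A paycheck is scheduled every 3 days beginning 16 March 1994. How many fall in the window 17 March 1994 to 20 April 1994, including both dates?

Occurrences land 3·i days after 16 March 1994 for i = 0, 1, 2, …
17 March 1994 is 1 day after the start; 1 ÷ 3 = 0 remainder 1; since the remainder is 1, round up to i = 1. First occurrence in the window: #2 on 19 March 1994 (1×3 = 3 days in).
20 April 1994 is 35 days after the start; 35 ÷ 3 = 11 remainder 2. Last occurrence in the window: #12 on 18 April 1994.
Occurrences #2 through #12: 11 in total.

11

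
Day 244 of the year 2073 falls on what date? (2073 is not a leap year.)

January has 31 days (244 − 31 = 213 remain).
February has 28 days (213 − 28 = 185 remain).
March has 31 days (185 − 31 = 154 remain).
April has 30 days (154 − 30 = 124 remain).
May has 31 days (124 − 31 = 93 remain).
June has 30 days (93 − 30 = 63 remain).
July has 31 days (63 − 31 = 32 remain).
August has 31 days (32 − 31 = 1 remain).
1 into September → September 1.

September 1, 2073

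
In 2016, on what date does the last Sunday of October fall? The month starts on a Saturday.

October 2016 begins on a Saturday, so the first Sunday is October 2 (1 day later).
October 2016 has 31 days. Adding weeks: 2, 9, 16, 23, 30 — the last one ≤ 31 is the 30th.

2016-10-30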